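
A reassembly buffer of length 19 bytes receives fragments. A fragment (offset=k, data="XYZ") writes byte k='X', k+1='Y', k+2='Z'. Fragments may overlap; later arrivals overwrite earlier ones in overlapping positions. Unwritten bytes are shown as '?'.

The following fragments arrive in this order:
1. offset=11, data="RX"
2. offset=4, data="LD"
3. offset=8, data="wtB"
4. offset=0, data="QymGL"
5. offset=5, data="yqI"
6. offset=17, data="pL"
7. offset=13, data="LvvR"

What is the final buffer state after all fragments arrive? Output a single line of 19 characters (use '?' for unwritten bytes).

Answer: QymGLyqIwtBRXLvvRpL

Derivation:
Fragment 1: offset=11 data="RX" -> buffer=???????????RX??????
Fragment 2: offset=4 data="LD" -> buffer=????LD?????RX??????
Fragment 3: offset=8 data="wtB" -> buffer=????LD??wtBRX??????
Fragment 4: offset=0 data="QymGL" -> buffer=QymGLD??wtBRX??????
Fragment 5: offset=5 data="yqI" -> buffer=QymGLyqIwtBRX??????
Fragment 6: offset=17 data="pL" -> buffer=QymGLyqIwtBRX????pL
Fragment 7: offset=13 data="LvvR" -> buffer=QymGLyqIwtBRXLvvRpL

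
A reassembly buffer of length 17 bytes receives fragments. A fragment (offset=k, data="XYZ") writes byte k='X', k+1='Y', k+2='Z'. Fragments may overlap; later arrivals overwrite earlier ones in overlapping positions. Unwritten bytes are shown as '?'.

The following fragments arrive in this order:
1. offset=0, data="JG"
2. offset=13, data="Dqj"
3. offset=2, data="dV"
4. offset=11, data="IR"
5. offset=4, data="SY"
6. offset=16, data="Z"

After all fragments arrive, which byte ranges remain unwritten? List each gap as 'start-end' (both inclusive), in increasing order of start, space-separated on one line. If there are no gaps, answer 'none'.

Fragment 1: offset=0 len=2
Fragment 2: offset=13 len=3
Fragment 3: offset=2 len=2
Fragment 4: offset=11 len=2
Fragment 5: offset=4 len=2
Fragment 6: offset=16 len=1
Gaps: 6-10

Answer: 6-10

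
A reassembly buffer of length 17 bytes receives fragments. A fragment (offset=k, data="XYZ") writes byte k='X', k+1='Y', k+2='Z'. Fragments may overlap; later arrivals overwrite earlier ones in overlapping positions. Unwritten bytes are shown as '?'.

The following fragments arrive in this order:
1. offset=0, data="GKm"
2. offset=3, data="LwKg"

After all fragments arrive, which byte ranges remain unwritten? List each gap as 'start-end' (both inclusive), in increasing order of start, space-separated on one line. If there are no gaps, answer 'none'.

Fragment 1: offset=0 len=3
Fragment 2: offset=3 len=4
Gaps: 7-16

Answer: 7-16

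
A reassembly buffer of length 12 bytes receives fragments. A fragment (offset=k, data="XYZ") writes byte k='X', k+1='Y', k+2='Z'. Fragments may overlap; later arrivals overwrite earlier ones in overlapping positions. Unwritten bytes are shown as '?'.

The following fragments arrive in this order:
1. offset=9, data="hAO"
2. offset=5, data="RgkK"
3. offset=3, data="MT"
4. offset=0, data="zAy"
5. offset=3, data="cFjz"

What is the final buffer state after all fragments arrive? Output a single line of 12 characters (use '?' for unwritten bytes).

Fragment 1: offset=9 data="hAO" -> buffer=?????????hAO
Fragment 2: offset=5 data="RgkK" -> buffer=?????RgkKhAO
Fragment 3: offset=3 data="MT" -> buffer=???MTRgkKhAO
Fragment 4: offset=0 data="zAy" -> buffer=zAyMTRgkKhAO
Fragment 5: offset=3 data="cFjz" -> buffer=zAycFjzkKhAO

Answer: zAycFjzkKhAO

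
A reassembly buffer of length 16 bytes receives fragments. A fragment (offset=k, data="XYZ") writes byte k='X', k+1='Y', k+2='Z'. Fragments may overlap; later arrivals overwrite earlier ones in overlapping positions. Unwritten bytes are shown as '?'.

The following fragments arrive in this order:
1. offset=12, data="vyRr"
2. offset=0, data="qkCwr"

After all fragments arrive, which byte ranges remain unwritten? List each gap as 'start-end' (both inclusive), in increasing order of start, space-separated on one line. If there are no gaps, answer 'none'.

Answer: 5-11

Derivation:
Fragment 1: offset=12 len=4
Fragment 2: offset=0 len=5
Gaps: 5-11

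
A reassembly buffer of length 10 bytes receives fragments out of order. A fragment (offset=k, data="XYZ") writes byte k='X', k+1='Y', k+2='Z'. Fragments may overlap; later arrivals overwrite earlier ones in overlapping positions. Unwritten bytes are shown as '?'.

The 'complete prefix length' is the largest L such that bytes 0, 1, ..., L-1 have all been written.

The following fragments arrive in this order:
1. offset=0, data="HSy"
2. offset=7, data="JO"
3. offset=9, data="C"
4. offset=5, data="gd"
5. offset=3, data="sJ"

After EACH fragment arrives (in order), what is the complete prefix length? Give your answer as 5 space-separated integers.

Fragment 1: offset=0 data="HSy" -> buffer=HSy??????? -> prefix_len=3
Fragment 2: offset=7 data="JO" -> buffer=HSy????JO? -> prefix_len=3
Fragment 3: offset=9 data="C" -> buffer=HSy????JOC -> prefix_len=3
Fragment 4: offset=5 data="gd" -> buffer=HSy??gdJOC -> prefix_len=3
Fragment 5: offset=3 data="sJ" -> buffer=HSysJgdJOC -> prefix_len=10

Answer: 3 3 3 3 10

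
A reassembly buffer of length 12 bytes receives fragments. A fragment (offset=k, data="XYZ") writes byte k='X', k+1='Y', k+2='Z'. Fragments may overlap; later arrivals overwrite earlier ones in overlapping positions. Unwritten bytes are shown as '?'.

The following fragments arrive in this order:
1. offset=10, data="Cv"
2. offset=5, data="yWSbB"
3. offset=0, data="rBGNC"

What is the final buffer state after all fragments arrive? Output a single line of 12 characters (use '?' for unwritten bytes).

Fragment 1: offset=10 data="Cv" -> buffer=??????????Cv
Fragment 2: offset=5 data="yWSbB" -> buffer=?????yWSbBCv
Fragment 3: offset=0 data="rBGNC" -> buffer=rBGNCyWSbBCv

Answer: rBGNCyWSbBCv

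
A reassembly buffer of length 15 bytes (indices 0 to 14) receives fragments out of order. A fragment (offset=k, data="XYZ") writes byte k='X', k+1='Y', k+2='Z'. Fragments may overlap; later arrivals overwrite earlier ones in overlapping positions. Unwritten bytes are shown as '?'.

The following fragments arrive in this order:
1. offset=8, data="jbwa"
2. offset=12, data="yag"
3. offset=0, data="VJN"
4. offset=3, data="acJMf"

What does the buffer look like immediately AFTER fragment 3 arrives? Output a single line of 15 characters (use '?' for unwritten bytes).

Answer: VJN?????jbwayag

Derivation:
Fragment 1: offset=8 data="jbwa" -> buffer=????????jbwa???
Fragment 2: offset=12 data="yag" -> buffer=????????jbwayag
Fragment 3: offset=0 data="VJN" -> buffer=VJN?????jbwayag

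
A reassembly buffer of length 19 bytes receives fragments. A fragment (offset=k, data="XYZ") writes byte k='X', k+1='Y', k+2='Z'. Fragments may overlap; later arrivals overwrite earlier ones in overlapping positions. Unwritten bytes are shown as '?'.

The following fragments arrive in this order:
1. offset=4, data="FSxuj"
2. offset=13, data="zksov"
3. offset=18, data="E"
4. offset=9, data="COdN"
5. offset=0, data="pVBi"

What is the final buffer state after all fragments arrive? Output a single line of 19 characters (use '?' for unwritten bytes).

Fragment 1: offset=4 data="FSxuj" -> buffer=????FSxuj??????????
Fragment 2: offset=13 data="zksov" -> buffer=????FSxuj????zksov?
Fragment 3: offset=18 data="E" -> buffer=????FSxuj????zksovE
Fragment 4: offset=9 data="COdN" -> buffer=????FSxujCOdNzksovE
Fragment 5: offset=0 data="pVBi" -> buffer=pVBiFSxujCOdNzksovE

Answer: pVBiFSxujCOdNzksovE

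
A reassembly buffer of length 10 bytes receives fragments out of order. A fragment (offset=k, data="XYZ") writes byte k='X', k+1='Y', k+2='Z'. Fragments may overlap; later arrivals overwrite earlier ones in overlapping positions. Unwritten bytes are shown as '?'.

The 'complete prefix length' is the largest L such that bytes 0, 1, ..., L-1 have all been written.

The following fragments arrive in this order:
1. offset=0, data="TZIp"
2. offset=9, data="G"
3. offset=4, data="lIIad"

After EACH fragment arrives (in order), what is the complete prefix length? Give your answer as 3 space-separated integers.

Fragment 1: offset=0 data="TZIp" -> buffer=TZIp?????? -> prefix_len=4
Fragment 2: offset=9 data="G" -> buffer=TZIp?????G -> prefix_len=4
Fragment 3: offset=4 data="lIIad" -> buffer=TZIplIIadG -> prefix_len=10

Answer: 4 4 10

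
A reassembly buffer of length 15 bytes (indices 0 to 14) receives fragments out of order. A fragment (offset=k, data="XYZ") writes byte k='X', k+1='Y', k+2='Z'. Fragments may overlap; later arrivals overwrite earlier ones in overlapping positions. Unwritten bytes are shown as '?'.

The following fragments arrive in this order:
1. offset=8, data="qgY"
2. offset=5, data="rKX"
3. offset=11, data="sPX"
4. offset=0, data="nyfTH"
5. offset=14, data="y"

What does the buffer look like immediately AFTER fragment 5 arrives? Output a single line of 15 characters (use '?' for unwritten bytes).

Fragment 1: offset=8 data="qgY" -> buffer=????????qgY????
Fragment 2: offset=5 data="rKX" -> buffer=?????rKXqgY????
Fragment 3: offset=11 data="sPX" -> buffer=?????rKXqgYsPX?
Fragment 4: offset=0 data="nyfTH" -> buffer=nyfTHrKXqgYsPX?
Fragment 5: offset=14 data="y" -> buffer=nyfTHrKXqgYsPXy

Answer: nyfTHrKXqgYsPXy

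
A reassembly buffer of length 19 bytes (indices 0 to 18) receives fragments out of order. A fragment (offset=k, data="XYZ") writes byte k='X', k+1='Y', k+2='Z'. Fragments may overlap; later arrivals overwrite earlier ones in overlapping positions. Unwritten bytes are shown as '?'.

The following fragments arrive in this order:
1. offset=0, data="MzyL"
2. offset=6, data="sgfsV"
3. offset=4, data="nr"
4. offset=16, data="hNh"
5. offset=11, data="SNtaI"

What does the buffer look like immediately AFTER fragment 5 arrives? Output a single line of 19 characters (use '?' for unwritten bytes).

Fragment 1: offset=0 data="MzyL" -> buffer=MzyL???????????????
Fragment 2: offset=6 data="sgfsV" -> buffer=MzyL??sgfsV????????
Fragment 3: offset=4 data="nr" -> buffer=MzyLnrsgfsV????????
Fragment 4: offset=16 data="hNh" -> buffer=MzyLnrsgfsV?????hNh
Fragment 5: offset=11 data="SNtaI" -> buffer=MzyLnrsgfsVSNtaIhNh

Answer: MzyLnrsgfsVSNtaIhNh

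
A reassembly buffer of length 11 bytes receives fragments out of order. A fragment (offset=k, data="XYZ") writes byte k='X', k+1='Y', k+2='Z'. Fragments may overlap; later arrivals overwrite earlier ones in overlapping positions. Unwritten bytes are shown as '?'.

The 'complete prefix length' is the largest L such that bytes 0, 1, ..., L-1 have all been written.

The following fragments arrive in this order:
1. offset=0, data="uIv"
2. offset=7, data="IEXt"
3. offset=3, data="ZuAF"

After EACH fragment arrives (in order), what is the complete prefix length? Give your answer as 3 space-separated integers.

Answer: 3 3 11

Derivation:
Fragment 1: offset=0 data="uIv" -> buffer=uIv???????? -> prefix_len=3
Fragment 2: offset=7 data="IEXt" -> buffer=uIv????IEXt -> prefix_len=3
Fragment 3: offset=3 data="ZuAF" -> buffer=uIvZuAFIEXt -> prefix_len=11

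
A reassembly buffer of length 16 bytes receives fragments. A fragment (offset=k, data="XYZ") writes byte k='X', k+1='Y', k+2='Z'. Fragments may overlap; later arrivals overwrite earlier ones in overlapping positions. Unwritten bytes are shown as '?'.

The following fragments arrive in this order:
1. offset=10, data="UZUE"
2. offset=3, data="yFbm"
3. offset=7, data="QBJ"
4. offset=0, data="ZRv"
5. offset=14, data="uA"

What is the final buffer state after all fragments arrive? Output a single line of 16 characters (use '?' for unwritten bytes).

Answer: ZRvyFbmQBJUZUEuA

Derivation:
Fragment 1: offset=10 data="UZUE" -> buffer=??????????UZUE??
Fragment 2: offset=3 data="yFbm" -> buffer=???yFbm???UZUE??
Fragment 3: offset=7 data="QBJ" -> buffer=???yFbmQBJUZUE??
Fragment 4: offset=0 data="ZRv" -> buffer=ZRvyFbmQBJUZUE??
Fragment 5: offset=14 data="uA" -> buffer=ZRvyFbmQBJUZUEuA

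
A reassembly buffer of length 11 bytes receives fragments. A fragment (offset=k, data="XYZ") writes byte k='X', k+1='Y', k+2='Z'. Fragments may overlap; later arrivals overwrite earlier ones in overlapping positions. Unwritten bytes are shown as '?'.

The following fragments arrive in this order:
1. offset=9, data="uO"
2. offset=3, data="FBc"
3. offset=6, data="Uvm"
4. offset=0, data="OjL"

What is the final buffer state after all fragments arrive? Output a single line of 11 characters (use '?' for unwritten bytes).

Fragment 1: offset=9 data="uO" -> buffer=?????????uO
Fragment 2: offset=3 data="FBc" -> buffer=???FBc???uO
Fragment 3: offset=6 data="Uvm" -> buffer=???FBcUvmuO
Fragment 4: offset=0 data="OjL" -> buffer=OjLFBcUvmuO

Answer: OjLFBcUvmuO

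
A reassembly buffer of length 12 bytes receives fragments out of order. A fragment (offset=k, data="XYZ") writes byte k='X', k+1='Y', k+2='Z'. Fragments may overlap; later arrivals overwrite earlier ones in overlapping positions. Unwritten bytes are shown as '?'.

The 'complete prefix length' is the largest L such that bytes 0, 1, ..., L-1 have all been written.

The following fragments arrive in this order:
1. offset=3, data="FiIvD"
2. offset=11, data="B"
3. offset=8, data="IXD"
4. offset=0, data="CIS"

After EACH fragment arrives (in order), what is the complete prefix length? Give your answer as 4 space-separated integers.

Fragment 1: offset=3 data="FiIvD" -> buffer=???FiIvD???? -> prefix_len=0
Fragment 2: offset=11 data="B" -> buffer=???FiIvD???B -> prefix_len=0
Fragment 3: offset=8 data="IXD" -> buffer=???FiIvDIXDB -> prefix_len=0
Fragment 4: offset=0 data="CIS" -> buffer=CISFiIvDIXDB -> prefix_len=12

Answer: 0 0 0 12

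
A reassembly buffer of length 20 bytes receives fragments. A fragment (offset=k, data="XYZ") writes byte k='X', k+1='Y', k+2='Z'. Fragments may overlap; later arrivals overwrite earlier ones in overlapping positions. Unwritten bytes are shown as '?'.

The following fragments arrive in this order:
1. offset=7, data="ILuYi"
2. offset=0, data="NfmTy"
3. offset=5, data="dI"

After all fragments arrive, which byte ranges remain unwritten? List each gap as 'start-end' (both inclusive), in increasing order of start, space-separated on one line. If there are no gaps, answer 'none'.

Fragment 1: offset=7 len=5
Fragment 2: offset=0 len=5
Fragment 3: offset=5 len=2
Gaps: 12-19

Answer: 12-19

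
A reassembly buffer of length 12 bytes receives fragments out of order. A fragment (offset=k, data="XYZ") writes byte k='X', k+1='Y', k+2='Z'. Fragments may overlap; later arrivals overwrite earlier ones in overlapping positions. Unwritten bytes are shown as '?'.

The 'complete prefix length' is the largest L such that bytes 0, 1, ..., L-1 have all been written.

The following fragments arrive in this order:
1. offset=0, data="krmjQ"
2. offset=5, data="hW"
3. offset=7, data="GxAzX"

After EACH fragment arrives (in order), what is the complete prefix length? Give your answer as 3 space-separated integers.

Fragment 1: offset=0 data="krmjQ" -> buffer=krmjQ??????? -> prefix_len=5
Fragment 2: offset=5 data="hW" -> buffer=krmjQhW????? -> prefix_len=7
Fragment 3: offset=7 data="GxAzX" -> buffer=krmjQhWGxAzX -> prefix_len=12

Answer: 5 7 12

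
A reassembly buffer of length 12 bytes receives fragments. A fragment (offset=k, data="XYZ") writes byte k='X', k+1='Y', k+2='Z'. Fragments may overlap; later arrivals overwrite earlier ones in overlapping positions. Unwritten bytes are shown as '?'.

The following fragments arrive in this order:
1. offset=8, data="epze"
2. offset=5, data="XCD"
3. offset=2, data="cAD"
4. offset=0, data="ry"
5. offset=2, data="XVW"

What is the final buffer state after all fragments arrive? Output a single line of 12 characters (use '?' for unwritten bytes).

Answer: ryXVWXCDepze

Derivation:
Fragment 1: offset=8 data="epze" -> buffer=????????epze
Fragment 2: offset=5 data="XCD" -> buffer=?????XCDepze
Fragment 3: offset=2 data="cAD" -> buffer=??cADXCDepze
Fragment 4: offset=0 data="ry" -> buffer=rycADXCDepze
Fragment 5: offset=2 data="XVW" -> buffer=ryXVWXCDepze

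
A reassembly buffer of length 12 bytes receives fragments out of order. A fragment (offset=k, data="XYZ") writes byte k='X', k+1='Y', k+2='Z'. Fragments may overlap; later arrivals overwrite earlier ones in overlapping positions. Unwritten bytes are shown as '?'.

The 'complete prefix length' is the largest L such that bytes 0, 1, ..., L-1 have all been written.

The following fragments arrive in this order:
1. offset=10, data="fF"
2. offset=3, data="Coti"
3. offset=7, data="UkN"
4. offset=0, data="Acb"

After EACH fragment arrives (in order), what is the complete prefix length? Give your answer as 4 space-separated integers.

Fragment 1: offset=10 data="fF" -> buffer=??????????fF -> prefix_len=0
Fragment 2: offset=3 data="Coti" -> buffer=???Coti???fF -> prefix_len=0
Fragment 3: offset=7 data="UkN" -> buffer=???CotiUkNfF -> prefix_len=0
Fragment 4: offset=0 data="Acb" -> buffer=AcbCotiUkNfF -> prefix_len=12

Answer: 0 0 0 12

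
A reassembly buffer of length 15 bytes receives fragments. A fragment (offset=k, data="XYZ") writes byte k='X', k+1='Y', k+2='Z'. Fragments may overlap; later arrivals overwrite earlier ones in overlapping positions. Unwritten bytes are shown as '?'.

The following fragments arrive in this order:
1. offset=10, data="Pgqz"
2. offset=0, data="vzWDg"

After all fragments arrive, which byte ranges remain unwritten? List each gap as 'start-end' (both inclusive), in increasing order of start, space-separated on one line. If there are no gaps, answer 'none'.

Fragment 1: offset=10 len=4
Fragment 2: offset=0 len=5
Gaps: 5-9 14-14

Answer: 5-9 14-14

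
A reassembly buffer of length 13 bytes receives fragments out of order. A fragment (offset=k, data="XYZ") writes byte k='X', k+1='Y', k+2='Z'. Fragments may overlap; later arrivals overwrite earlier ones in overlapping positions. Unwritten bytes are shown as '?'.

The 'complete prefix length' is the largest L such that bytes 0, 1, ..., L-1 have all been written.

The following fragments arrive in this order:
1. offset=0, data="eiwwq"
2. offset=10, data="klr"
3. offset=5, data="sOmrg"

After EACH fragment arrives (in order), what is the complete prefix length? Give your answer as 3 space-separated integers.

Fragment 1: offset=0 data="eiwwq" -> buffer=eiwwq???????? -> prefix_len=5
Fragment 2: offset=10 data="klr" -> buffer=eiwwq?????klr -> prefix_len=5
Fragment 3: offset=5 data="sOmrg" -> buffer=eiwwqsOmrgklr -> prefix_len=13

Answer: 5 5 13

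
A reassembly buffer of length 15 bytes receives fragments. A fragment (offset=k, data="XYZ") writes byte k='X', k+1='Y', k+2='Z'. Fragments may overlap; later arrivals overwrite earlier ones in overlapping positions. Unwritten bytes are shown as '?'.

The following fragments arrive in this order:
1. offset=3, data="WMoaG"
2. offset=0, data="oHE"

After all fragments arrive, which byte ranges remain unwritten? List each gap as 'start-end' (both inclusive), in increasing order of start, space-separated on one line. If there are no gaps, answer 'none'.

Fragment 1: offset=3 len=5
Fragment 2: offset=0 len=3
Gaps: 8-14

Answer: 8-14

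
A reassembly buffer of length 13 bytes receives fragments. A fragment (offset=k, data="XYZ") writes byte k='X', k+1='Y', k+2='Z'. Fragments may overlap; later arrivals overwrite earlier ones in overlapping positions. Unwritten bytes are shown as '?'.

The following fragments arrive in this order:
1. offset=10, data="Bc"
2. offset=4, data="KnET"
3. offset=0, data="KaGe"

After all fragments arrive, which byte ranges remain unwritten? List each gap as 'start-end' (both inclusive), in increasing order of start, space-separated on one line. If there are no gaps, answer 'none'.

Fragment 1: offset=10 len=2
Fragment 2: offset=4 len=4
Fragment 3: offset=0 len=4
Gaps: 8-9 12-12

Answer: 8-9 12-12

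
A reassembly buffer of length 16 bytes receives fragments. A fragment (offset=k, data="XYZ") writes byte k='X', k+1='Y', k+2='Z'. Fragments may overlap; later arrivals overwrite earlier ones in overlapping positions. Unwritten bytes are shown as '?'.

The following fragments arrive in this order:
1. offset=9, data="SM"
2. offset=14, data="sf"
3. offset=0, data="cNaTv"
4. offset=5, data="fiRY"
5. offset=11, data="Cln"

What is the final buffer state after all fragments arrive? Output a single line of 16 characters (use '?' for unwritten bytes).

Fragment 1: offset=9 data="SM" -> buffer=?????????SM?????
Fragment 2: offset=14 data="sf" -> buffer=?????????SM???sf
Fragment 3: offset=0 data="cNaTv" -> buffer=cNaTv????SM???sf
Fragment 4: offset=5 data="fiRY" -> buffer=cNaTvfiRYSM???sf
Fragment 5: offset=11 data="Cln" -> buffer=cNaTvfiRYSMClnsf

Answer: cNaTvfiRYSMClnsf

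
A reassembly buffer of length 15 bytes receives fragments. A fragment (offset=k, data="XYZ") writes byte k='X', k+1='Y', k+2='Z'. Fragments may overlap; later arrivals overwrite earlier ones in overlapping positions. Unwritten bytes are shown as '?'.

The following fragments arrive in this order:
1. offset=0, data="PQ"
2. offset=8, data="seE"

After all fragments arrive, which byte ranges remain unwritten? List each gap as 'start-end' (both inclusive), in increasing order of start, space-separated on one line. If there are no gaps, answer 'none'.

Fragment 1: offset=0 len=2
Fragment 2: offset=8 len=3
Gaps: 2-7 11-14

Answer: 2-7 11-14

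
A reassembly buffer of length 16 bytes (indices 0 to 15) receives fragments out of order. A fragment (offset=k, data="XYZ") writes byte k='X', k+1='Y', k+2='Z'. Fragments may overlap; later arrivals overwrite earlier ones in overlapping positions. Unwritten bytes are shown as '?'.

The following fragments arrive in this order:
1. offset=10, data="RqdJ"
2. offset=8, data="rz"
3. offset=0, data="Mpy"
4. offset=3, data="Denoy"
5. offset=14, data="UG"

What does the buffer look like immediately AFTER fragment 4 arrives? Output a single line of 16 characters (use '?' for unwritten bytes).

Answer: MpyDenoyrzRqdJ??

Derivation:
Fragment 1: offset=10 data="RqdJ" -> buffer=??????????RqdJ??
Fragment 2: offset=8 data="rz" -> buffer=????????rzRqdJ??
Fragment 3: offset=0 data="Mpy" -> buffer=Mpy?????rzRqdJ??
Fragment 4: offset=3 data="Denoy" -> buffer=MpyDenoyrzRqdJ??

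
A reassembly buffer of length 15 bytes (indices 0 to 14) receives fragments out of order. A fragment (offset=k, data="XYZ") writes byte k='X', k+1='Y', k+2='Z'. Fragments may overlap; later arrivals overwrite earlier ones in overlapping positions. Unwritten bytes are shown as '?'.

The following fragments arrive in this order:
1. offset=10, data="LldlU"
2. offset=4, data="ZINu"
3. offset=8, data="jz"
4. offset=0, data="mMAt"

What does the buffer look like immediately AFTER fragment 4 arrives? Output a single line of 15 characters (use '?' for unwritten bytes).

Answer: mMAtZINujzLldlU

Derivation:
Fragment 1: offset=10 data="LldlU" -> buffer=??????????LldlU
Fragment 2: offset=4 data="ZINu" -> buffer=????ZINu??LldlU
Fragment 3: offset=8 data="jz" -> buffer=????ZINujzLldlU
Fragment 4: offset=0 data="mMAt" -> buffer=mMAtZINujzLldlU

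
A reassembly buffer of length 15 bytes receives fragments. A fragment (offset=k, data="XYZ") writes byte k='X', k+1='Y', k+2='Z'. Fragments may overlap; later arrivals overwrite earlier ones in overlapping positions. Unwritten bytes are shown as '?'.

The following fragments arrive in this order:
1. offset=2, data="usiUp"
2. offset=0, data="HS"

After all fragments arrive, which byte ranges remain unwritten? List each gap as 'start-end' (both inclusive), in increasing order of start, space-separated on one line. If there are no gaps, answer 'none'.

Answer: 7-14

Derivation:
Fragment 1: offset=2 len=5
Fragment 2: offset=0 len=2
Gaps: 7-14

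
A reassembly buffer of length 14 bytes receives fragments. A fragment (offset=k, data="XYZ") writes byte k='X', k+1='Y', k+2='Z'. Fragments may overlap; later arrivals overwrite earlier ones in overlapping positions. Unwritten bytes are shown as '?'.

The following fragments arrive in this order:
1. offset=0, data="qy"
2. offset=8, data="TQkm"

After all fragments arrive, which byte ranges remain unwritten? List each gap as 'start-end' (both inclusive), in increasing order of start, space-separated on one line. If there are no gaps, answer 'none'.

Answer: 2-7 12-13

Derivation:
Fragment 1: offset=0 len=2
Fragment 2: offset=8 len=4
Gaps: 2-7 12-13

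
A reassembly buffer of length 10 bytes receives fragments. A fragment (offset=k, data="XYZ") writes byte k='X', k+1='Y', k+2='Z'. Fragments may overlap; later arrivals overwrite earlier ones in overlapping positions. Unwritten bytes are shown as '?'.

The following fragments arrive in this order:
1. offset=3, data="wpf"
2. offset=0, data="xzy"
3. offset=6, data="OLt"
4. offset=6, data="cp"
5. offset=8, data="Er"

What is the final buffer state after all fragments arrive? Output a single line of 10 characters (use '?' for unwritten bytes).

Fragment 1: offset=3 data="wpf" -> buffer=???wpf????
Fragment 2: offset=0 data="xzy" -> buffer=xzywpf????
Fragment 3: offset=6 data="OLt" -> buffer=xzywpfOLt?
Fragment 4: offset=6 data="cp" -> buffer=xzywpfcpt?
Fragment 5: offset=8 data="Er" -> buffer=xzywpfcpEr

Answer: xzywpfcpEr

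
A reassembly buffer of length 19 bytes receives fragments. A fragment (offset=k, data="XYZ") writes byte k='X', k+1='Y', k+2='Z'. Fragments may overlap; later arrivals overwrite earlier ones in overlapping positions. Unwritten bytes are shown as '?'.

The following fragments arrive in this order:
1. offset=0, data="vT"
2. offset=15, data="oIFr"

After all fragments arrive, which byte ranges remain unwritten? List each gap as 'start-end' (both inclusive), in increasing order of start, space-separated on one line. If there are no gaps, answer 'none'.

Fragment 1: offset=0 len=2
Fragment 2: offset=15 len=4
Gaps: 2-14

Answer: 2-14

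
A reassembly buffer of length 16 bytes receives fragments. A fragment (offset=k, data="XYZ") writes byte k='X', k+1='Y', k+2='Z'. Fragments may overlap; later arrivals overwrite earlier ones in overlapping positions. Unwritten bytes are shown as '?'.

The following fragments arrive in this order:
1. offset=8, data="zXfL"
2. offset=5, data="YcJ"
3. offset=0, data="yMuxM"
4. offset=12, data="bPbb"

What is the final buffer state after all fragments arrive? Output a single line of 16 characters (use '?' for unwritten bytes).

Answer: yMuxMYcJzXfLbPbb

Derivation:
Fragment 1: offset=8 data="zXfL" -> buffer=????????zXfL????
Fragment 2: offset=5 data="YcJ" -> buffer=?????YcJzXfL????
Fragment 3: offset=0 data="yMuxM" -> buffer=yMuxMYcJzXfL????
Fragment 4: offset=12 data="bPbb" -> buffer=yMuxMYcJzXfLbPbb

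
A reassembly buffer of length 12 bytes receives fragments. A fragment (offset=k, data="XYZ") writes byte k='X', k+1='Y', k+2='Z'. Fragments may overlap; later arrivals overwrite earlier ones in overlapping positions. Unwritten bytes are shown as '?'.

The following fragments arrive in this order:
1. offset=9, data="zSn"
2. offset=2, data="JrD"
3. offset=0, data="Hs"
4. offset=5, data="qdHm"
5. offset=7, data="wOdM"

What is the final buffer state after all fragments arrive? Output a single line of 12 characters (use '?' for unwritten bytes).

Answer: HsJrDqdwOdMn

Derivation:
Fragment 1: offset=9 data="zSn" -> buffer=?????????zSn
Fragment 2: offset=2 data="JrD" -> buffer=??JrD????zSn
Fragment 3: offset=0 data="Hs" -> buffer=HsJrD????zSn
Fragment 4: offset=5 data="qdHm" -> buffer=HsJrDqdHmzSn
Fragment 5: offset=7 data="wOdM" -> buffer=HsJrDqdwOdMn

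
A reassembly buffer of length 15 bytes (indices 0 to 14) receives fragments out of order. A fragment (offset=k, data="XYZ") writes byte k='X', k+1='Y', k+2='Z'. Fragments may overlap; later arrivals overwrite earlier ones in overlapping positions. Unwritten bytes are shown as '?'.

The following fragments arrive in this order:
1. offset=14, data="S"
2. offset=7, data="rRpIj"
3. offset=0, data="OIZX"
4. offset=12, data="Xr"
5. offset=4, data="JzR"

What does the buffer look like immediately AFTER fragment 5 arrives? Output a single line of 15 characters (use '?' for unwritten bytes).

Answer: OIZXJzRrRpIjXrS

Derivation:
Fragment 1: offset=14 data="S" -> buffer=??????????????S
Fragment 2: offset=7 data="rRpIj" -> buffer=???????rRpIj??S
Fragment 3: offset=0 data="OIZX" -> buffer=OIZX???rRpIj??S
Fragment 4: offset=12 data="Xr" -> buffer=OIZX???rRpIjXrS
Fragment 5: offset=4 data="JzR" -> buffer=OIZXJzRrRpIjXrS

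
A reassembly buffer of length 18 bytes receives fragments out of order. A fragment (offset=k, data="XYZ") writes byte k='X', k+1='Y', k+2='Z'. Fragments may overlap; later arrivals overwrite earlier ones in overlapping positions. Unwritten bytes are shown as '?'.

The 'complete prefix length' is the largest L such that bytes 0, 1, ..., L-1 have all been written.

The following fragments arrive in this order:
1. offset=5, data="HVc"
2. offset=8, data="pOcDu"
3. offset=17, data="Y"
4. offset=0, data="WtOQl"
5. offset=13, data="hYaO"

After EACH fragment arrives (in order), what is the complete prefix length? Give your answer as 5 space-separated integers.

Fragment 1: offset=5 data="HVc" -> buffer=?????HVc?????????? -> prefix_len=0
Fragment 2: offset=8 data="pOcDu" -> buffer=?????HVcpOcDu????? -> prefix_len=0
Fragment 3: offset=17 data="Y" -> buffer=?????HVcpOcDu????Y -> prefix_len=0
Fragment 4: offset=0 data="WtOQl" -> buffer=WtOQlHVcpOcDu????Y -> prefix_len=13
Fragment 5: offset=13 data="hYaO" -> buffer=WtOQlHVcpOcDuhYaOY -> prefix_len=18

Answer: 0 0 0 13 18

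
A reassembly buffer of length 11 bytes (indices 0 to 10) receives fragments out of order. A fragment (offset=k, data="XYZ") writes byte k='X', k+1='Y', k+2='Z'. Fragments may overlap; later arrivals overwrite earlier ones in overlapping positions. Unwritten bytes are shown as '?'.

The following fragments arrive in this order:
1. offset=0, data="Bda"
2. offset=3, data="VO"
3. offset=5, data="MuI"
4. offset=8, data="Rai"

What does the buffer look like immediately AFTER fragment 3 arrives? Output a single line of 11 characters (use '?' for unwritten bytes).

Answer: BdaVOMuI???

Derivation:
Fragment 1: offset=0 data="Bda" -> buffer=Bda????????
Fragment 2: offset=3 data="VO" -> buffer=BdaVO??????
Fragment 3: offset=5 data="MuI" -> buffer=BdaVOMuI???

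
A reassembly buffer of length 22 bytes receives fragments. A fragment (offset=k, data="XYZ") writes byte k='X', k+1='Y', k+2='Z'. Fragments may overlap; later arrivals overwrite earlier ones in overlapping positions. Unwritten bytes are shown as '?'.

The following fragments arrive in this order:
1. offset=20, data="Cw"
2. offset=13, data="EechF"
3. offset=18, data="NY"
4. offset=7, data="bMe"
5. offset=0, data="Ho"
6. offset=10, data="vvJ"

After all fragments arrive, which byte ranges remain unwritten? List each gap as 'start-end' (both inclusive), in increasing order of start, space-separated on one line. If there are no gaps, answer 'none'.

Answer: 2-6

Derivation:
Fragment 1: offset=20 len=2
Fragment 2: offset=13 len=5
Fragment 3: offset=18 len=2
Fragment 4: offset=7 len=3
Fragment 5: offset=0 len=2
Fragment 6: offset=10 len=3
Gaps: 2-6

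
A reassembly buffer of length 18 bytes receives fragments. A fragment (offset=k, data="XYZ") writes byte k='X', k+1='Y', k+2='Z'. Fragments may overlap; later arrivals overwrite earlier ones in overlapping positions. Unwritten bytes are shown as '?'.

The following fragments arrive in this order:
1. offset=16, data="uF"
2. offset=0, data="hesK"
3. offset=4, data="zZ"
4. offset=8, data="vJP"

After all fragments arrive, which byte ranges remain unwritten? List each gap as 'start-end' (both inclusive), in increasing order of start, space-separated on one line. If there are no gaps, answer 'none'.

Answer: 6-7 11-15

Derivation:
Fragment 1: offset=16 len=2
Fragment 2: offset=0 len=4
Fragment 3: offset=4 len=2
Fragment 4: offset=8 len=3
Gaps: 6-7 11-15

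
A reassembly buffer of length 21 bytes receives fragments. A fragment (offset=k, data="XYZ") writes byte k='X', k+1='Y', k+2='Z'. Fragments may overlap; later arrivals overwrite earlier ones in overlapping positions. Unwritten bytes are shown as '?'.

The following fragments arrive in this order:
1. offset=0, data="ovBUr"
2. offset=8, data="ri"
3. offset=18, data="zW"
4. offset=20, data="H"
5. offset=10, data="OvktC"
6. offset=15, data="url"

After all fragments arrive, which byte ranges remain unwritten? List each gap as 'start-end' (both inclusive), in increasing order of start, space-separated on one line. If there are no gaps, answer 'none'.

Fragment 1: offset=0 len=5
Fragment 2: offset=8 len=2
Fragment 3: offset=18 len=2
Fragment 4: offset=20 len=1
Fragment 5: offset=10 len=5
Fragment 6: offset=15 len=3
Gaps: 5-7

Answer: 5-7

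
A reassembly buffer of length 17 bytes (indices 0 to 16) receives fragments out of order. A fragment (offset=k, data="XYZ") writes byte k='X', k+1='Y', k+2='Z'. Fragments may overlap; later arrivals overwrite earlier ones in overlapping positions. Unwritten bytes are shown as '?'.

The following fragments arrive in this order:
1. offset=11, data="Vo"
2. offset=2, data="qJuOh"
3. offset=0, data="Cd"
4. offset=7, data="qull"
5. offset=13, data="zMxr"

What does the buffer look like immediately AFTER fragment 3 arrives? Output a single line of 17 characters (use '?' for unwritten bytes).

Answer: CdqJuOh????Vo????

Derivation:
Fragment 1: offset=11 data="Vo" -> buffer=???????????Vo????
Fragment 2: offset=2 data="qJuOh" -> buffer=??qJuOh????Vo????
Fragment 3: offset=0 data="Cd" -> buffer=CdqJuOh????Vo????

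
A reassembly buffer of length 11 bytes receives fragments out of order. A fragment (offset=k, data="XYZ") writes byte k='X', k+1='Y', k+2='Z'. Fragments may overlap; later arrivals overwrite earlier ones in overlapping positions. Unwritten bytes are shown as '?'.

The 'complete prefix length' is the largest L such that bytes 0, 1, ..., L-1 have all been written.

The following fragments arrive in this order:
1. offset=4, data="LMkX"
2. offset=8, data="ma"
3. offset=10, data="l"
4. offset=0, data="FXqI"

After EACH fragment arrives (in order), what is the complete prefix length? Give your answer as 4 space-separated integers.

Answer: 0 0 0 11

Derivation:
Fragment 1: offset=4 data="LMkX" -> buffer=????LMkX??? -> prefix_len=0
Fragment 2: offset=8 data="ma" -> buffer=????LMkXma? -> prefix_len=0
Fragment 3: offset=10 data="l" -> buffer=????LMkXmal -> prefix_len=0
Fragment 4: offset=0 data="FXqI" -> buffer=FXqILMkXmal -> prefix_len=11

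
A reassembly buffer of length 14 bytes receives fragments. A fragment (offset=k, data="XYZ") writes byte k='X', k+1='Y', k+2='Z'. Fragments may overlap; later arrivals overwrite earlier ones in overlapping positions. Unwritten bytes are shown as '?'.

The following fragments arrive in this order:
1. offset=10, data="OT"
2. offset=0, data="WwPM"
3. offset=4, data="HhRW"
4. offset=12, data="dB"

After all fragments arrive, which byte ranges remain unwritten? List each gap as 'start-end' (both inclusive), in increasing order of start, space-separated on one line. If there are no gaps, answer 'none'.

Fragment 1: offset=10 len=2
Fragment 2: offset=0 len=4
Fragment 3: offset=4 len=4
Fragment 4: offset=12 len=2
Gaps: 8-9

Answer: 8-9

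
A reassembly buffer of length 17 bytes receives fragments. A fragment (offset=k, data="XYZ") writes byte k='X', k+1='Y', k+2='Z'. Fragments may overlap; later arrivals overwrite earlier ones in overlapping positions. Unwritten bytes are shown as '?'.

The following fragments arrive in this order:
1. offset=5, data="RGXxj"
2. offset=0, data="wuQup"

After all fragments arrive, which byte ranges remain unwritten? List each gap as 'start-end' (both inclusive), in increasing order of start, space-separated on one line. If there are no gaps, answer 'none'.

Fragment 1: offset=5 len=5
Fragment 2: offset=0 len=5
Gaps: 10-16

Answer: 10-16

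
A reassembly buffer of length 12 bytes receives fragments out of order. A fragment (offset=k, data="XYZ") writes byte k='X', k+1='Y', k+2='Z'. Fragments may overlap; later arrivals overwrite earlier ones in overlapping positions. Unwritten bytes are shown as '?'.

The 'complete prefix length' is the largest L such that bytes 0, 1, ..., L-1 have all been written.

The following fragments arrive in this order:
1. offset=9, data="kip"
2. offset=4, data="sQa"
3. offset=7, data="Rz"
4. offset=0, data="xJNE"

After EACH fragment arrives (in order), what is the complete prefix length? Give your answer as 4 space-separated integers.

Fragment 1: offset=9 data="kip" -> buffer=?????????kip -> prefix_len=0
Fragment 2: offset=4 data="sQa" -> buffer=????sQa??kip -> prefix_len=0
Fragment 3: offset=7 data="Rz" -> buffer=????sQaRzkip -> prefix_len=0
Fragment 4: offset=0 data="xJNE" -> buffer=xJNEsQaRzkip -> prefix_len=12

Answer: 0 0 0 12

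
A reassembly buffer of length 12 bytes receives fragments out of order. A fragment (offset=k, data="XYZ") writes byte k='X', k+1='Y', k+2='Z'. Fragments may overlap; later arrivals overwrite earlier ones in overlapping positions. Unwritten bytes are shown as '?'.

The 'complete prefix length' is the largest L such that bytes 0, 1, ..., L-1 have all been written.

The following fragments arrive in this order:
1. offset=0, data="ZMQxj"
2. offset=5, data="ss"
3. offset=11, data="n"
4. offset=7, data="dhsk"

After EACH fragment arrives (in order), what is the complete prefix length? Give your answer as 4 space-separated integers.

Answer: 5 7 7 12

Derivation:
Fragment 1: offset=0 data="ZMQxj" -> buffer=ZMQxj??????? -> prefix_len=5
Fragment 2: offset=5 data="ss" -> buffer=ZMQxjss????? -> prefix_len=7
Fragment 3: offset=11 data="n" -> buffer=ZMQxjss????n -> prefix_len=7
Fragment 4: offset=7 data="dhsk" -> buffer=ZMQxjssdhskn -> prefix_len=12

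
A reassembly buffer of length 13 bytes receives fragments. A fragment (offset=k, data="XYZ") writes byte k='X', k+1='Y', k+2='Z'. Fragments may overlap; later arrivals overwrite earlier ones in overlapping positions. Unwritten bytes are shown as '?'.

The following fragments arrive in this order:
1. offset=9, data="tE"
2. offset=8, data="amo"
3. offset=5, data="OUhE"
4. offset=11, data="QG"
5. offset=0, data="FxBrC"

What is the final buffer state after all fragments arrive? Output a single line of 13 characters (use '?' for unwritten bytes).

Fragment 1: offset=9 data="tE" -> buffer=?????????tE??
Fragment 2: offset=8 data="amo" -> buffer=????????amo??
Fragment 3: offset=5 data="OUhE" -> buffer=?????OUhEmo??
Fragment 4: offset=11 data="QG" -> buffer=?????OUhEmoQG
Fragment 5: offset=0 data="FxBrC" -> buffer=FxBrCOUhEmoQG

Answer: FxBrCOUhEmoQG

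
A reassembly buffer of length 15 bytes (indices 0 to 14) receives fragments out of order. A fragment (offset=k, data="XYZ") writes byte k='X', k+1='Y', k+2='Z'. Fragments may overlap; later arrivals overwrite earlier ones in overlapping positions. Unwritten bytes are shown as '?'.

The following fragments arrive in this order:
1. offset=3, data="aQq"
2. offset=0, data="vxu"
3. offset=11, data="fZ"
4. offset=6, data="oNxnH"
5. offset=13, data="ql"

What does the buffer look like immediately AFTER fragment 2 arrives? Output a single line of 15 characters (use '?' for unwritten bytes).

Answer: vxuaQq?????????

Derivation:
Fragment 1: offset=3 data="aQq" -> buffer=???aQq?????????
Fragment 2: offset=0 data="vxu" -> buffer=vxuaQq?????????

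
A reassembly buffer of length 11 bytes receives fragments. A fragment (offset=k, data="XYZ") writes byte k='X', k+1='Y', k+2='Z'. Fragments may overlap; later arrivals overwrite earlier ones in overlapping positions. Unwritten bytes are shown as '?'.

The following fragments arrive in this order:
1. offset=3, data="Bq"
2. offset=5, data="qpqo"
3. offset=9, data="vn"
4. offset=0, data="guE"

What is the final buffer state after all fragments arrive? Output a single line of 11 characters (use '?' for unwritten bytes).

Fragment 1: offset=3 data="Bq" -> buffer=???Bq??????
Fragment 2: offset=5 data="qpqo" -> buffer=???Bqqpqo??
Fragment 3: offset=9 data="vn" -> buffer=???Bqqpqovn
Fragment 4: offset=0 data="guE" -> buffer=guEBqqpqovn

Answer: guEBqqpqovn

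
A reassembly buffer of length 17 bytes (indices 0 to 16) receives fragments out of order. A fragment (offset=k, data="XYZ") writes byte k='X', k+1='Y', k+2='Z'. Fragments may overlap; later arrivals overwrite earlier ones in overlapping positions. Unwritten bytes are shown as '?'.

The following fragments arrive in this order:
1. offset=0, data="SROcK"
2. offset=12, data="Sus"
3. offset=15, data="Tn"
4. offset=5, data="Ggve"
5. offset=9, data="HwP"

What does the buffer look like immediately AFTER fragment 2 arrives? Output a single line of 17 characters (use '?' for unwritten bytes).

Answer: SROcK???????Sus??

Derivation:
Fragment 1: offset=0 data="SROcK" -> buffer=SROcK????????????
Fragment 2: offset=12 data="Sus" -> buffer=SROcK???????Sus??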